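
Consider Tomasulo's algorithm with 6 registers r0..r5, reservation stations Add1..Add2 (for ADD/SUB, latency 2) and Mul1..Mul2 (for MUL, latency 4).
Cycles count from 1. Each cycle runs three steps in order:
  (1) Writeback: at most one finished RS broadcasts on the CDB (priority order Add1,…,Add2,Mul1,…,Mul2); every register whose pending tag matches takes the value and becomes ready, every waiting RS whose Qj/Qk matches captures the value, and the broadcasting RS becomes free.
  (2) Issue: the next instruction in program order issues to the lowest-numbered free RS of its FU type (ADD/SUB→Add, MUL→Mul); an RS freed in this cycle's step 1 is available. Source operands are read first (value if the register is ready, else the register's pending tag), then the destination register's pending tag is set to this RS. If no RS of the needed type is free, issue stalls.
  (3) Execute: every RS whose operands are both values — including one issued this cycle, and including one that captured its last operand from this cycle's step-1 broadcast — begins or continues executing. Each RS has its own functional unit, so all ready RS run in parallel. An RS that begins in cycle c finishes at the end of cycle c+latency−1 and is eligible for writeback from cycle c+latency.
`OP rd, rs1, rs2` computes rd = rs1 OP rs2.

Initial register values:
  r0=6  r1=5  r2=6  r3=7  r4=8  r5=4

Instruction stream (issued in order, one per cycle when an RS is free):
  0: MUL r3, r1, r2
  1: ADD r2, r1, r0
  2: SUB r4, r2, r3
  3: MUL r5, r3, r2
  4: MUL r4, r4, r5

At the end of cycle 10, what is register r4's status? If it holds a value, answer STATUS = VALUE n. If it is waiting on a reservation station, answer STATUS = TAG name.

STATUS = TAG Mul1

  c1: issue MUL r3<-Mul1  regs: r0:6,r1:5,r2:6,r3:Mul1,r4:8,r5:4
  c2: issue ADD r2<-Add1  regs: r0:6,r1:5,r2:Add1,r3:Mul1,r4:8,r5:4
  c3: issue SUB r4<-Add2  regs: r0:6,r1:5,r2:Add1,r3:Mul1,r4:Add2,r5:4
  c4: CDB Add1=11; issue MUL r5<-Mul2  regs: r0:6,r1:5,r2:11,r3:Mul1,r4:Add2,r5:Mul2
  c5: CDB Mul1=30; issue MUL r4<-Mul1  regs: r0:6,r1:5,r2:11,r3:30,r4:Mul1,r5:Mul2
  c6: -  regs: r0:6,r1:5,r2:11,r3:30,r4:Mul1,r5:Mul2
  c7: CDB Add2=-19  regs: r0:6,r1:5,r2:11,r3:30,r4:Mul1,r5:Mul2
  c8: -  regs: r0:6,r1:5,r2:11,r3:30,r4:Mul1,r5:Mul2
  c9: CDB Mul2=330  regs: r0:6,r1:5,r2:11,r3:30,r4:Mul1,r5:330
  c10: -  regs: r0:6,r1:5,r2:11,r3:30,r4:Mul1,r5:330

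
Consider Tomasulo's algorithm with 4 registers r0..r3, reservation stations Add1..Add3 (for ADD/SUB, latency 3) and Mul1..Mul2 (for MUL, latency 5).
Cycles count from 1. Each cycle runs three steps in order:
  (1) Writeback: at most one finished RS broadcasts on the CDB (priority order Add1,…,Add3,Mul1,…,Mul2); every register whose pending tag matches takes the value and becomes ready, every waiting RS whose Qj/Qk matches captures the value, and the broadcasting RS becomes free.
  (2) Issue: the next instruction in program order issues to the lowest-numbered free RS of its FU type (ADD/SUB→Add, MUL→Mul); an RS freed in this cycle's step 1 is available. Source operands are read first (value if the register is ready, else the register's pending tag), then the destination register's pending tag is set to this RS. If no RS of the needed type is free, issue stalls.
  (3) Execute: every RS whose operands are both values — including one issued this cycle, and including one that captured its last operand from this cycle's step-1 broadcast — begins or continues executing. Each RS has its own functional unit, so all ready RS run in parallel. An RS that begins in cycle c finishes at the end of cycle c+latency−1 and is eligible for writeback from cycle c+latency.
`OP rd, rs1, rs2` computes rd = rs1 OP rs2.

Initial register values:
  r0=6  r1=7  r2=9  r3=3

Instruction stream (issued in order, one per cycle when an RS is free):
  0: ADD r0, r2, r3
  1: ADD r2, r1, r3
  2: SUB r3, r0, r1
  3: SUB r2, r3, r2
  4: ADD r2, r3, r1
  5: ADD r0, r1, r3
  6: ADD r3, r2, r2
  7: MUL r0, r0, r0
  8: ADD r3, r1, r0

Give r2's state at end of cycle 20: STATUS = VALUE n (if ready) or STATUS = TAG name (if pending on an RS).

STATUS = VALUE 12

  c1: issue ADD r0<-Add1  regs: r0:Add1,r1:7,r2:9,r3:3
  c2: issue ADD r2<-Add2  regs: r0:Add1,r1:7,r2:Add2,r3:3
  c3: issue SUB r3<-Add3  regs: r0:Add1,r1:7,r2:Add2,r3:Add3
  c4: CDB Add1=12; issue SUB r2<-Add1  regs: r0:12,r1:7,r2:Add1,r3:Add3
  c5: CDB Add2=10; issue ADD r2<-Add2  regs: r0:12,r1:7,r2:Add2,r3:Add3
  c6: stall  regs: r0:12,r1:7,r2:Add2,r3:Add3
  c7: CDB Add3=5; issue ADD r0<-Add3  regs: r0:Add3,r1:7,r2:Add2,r3:5
  c8: stall  regs: r0:Add3,r1:7,r2:Add2,r3:5
  c9: stall  regs: r0:Add3,r1:7,r2:Add2,r3:5
  c10: CDB Add1=-5; issue ADD r3<-Add1  regs: r0:Add3,r1:7,r2:Add2,r3:Add1
  c11: CDB Add2=12; issue MUL r0<-Mul1  regs: r0:Mul1,r1:7,r2:12,r3:Add1
  c12: CDB Add3=12; issue ADD r3<-Add2  regs: r0:Mul1,r1:7,r2:12,r3:Add2
  c13: -  regs: r0:Mul1,r1:7,r2:12,r3:Add2
  c14: CDB Add1=24  regs: r0:Mul1,r1:7,r2:12,r3:Add2
  c15: -  regs: r0:Mul1,r1:7,r2:12,r3:Add2
  c16: -  regs: r0:Mul1,r1:7,r2:12,r3:Add2
  c17: CDB Mul1=144  regs: r0:144,r1:7,r2:12,r3:Add2
  c18: -  regs: r0:144,r1:7,r2:12,r3:Add2
  c19: -  regs: r0:144,r1:7,r2:12,r3:Add2
  c20: CDB Add2=151  regs: r0:144,r1:7,r2:12,r3:151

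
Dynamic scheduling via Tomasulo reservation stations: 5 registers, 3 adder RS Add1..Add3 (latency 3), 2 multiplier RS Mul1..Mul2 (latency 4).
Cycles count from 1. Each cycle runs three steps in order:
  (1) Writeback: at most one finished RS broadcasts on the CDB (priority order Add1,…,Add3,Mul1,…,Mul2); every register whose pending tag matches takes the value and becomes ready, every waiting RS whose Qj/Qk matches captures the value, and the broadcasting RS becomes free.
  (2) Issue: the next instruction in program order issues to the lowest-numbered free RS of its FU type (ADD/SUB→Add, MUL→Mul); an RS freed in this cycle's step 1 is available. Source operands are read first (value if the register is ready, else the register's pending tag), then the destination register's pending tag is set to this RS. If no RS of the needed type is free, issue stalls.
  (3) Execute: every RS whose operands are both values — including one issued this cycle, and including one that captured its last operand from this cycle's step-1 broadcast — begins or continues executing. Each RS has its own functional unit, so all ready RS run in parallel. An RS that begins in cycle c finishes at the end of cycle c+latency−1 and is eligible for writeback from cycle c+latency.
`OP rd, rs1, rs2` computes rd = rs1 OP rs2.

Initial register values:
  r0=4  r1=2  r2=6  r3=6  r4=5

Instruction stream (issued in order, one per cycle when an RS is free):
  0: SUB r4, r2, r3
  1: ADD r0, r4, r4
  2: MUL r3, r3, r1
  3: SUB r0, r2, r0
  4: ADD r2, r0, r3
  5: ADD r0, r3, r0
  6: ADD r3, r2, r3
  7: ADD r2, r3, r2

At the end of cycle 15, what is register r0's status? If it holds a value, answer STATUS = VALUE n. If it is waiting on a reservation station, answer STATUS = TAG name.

STATUS = VALUE 18

  c1: issue SUB r4<-Add1  regs: r0:4,r1:2,r2:6,r3:6,r4:Add1
  c2: issue ADD r0<-Add2  regs: r0:Add2,r1:2,r2:6,r3:6,r4:Add1
  c3: issue MUL r3<-Mul1  regs: r0:Add2,r1:2,r2:6,r3:Mul1,r4:Add1
  c4: CDB Add1=0; issue SUB r0<-Add1  regs: r0:Add1,r1:2,r2:6,r3:Mul1,r4:0
  c5: issue ADD r2<-Add3  regs: r0:Add1,r1:2,r2:Add3,r3:Mul1,r4:0
  c6: stall  regs: r0:Add1,r1:2,r2:Add3,r3:Mul1,r4:0
  c7: CDB Add2=0; issue ADD r0<-Add2  regs: r0:Add2,r1:2,r2:Add3,r3:Mul1,r4:0
  c8: CDB Mul1=12; stall  regs: r0:Add2,r1:2,r2:Add3,r3:12,r4:0
  c9: stall  regs: r0:Add2,r1:2,r2:Add3,r3:12,r4:0
  c10: CDB Add1=6; issue ADD r3<-Add1  regs: r0:Add2,r1:2,r2:Add3,r3:Add1,r4:0
  c11: stall  regs: r0:Add2,r1:2,r2:Add3,r3:Add1,r4:0
  c12: stall  regs: r0:Add2,r1:2,r2:Add3,r3:Add1,r4:0
  c13: CDB Add2=18; issue ADD r2<-Add2  regs: r0:18,r1:2,r2:Add2,r3:Add1,r4:0
  c14: CDB Add3=18  regs: r0:18,r1:2,r2:Add2,r3:Add1,r4:0
  c15: -  regs: r0:18,r1:2,r2:Add2,r3:Add1,r4:0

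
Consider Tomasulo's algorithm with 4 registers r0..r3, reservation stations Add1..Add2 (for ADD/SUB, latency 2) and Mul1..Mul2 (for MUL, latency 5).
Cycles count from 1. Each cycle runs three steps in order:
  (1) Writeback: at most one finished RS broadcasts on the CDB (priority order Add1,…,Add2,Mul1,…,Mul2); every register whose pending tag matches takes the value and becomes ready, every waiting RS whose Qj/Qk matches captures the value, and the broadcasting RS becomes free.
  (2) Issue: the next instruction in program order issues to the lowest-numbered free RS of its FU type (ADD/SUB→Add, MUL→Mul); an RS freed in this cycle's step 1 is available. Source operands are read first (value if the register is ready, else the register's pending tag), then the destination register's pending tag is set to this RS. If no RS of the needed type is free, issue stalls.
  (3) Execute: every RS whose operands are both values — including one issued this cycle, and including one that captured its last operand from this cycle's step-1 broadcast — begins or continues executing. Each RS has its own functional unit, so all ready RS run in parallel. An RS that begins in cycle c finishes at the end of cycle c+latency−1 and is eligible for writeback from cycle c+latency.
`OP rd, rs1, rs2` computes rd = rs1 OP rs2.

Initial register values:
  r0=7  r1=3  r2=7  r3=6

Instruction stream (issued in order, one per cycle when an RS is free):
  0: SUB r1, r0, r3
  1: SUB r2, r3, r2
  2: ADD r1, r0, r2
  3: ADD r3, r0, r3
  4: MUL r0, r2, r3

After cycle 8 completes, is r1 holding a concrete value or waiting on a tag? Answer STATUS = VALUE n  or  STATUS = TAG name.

STATUS = VALUE 6

c1: issue SUB r1<-Add1 | r0:7,r1:Add1,r2:7,r3:6
c2: issue SUB r2<-Add2 | r0:7,r1:Add1,r2:Add2,r3:6
c3: CDB Add1=1; issue ADD r1<-Add1 | r0:7,r1:Add1,r2:Add2,r3:6
c4: CDB Add2=-1; issue ADD r3<-Add2 | r0:7,r1:Add1,r2:-1,r3:Add2
c5: issue MUL r0<-Mul1 | r0:Mul1,r1:Add1,r2:-1,r3:Add2
c6: CDB Add1=6 | r0:Mul1,r1:6,r2:-1,r3:Add2
c7: CDB Add2=13 | r0:Mul1,r1:6,r2:-1,r3:13
c8: - | r0:Mul1,r1:6,r2:-1,r3:13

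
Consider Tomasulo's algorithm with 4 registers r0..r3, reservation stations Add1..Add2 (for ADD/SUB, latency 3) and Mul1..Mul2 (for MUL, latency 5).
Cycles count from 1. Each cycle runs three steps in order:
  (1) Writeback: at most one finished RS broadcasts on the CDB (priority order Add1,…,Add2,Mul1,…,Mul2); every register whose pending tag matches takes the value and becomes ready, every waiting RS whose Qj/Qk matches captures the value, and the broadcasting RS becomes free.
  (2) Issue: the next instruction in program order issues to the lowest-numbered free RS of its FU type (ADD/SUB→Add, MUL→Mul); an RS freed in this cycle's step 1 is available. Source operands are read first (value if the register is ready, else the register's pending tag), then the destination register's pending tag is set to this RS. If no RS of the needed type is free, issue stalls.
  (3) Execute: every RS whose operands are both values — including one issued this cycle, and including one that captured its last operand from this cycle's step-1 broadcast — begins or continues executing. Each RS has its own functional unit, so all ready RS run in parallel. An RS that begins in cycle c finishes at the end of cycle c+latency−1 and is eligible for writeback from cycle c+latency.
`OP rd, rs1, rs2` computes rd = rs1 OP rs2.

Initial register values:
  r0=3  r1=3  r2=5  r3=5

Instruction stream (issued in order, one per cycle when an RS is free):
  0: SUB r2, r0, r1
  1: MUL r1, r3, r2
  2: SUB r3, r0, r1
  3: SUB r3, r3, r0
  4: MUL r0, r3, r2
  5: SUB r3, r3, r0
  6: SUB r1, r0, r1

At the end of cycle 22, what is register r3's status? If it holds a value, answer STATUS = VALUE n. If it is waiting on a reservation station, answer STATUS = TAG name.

STATUS = TAG Add2

cycle 1: issue SUB r2<-Add1 // r0:3,r1:3,r2:Add1,r3:5
cycle 2: issue MUL r1<-Mul1 // r0:3,r1:Mul1,r2:Add1,r3:5
cycle 3: issue SUB r3<-Add2 // r0:3,r1:Mul1,r2:Add1,r3:Add2
cycle 4: CDB Add1=0; issue SUB r3<-Add1 // r0:3,r1:Mul1,r2:0,r3:Add1
cycle 5: issue MUL r0<-Mul2 // r0:Mul2,r1:Mul1,r2:0,r3:Add1
cycle 6: stall // r0:Mul2,r1:Mul1,r2:0,r3:Add1
cycle 7: stall // r0:Mul2,r1:Mul1,r2:0,r3:Add1
cycle 8: stall // r0:Mul2,r1:Mul1,r2:0,r3:Add1
cycle 9: CDB Mul1=0; stall // r0:Mul2,r1:0,r2:0,r3:Add1
cycle 10: stall // r0:Mul2,r1:0,r2:0,r3:Add1
cycle 11: stall // r0:Mul2,r1:0,r2:0,r3:Add1
cycle 12: CDB Add2=3; issue SUB r3<-Add2 // r0:Mul2,r1:0,r2:0,r3:Add2
cycle 13: stall // r0:Mul2,r1:0,r2:0,r3:Add2
cycle 14: stall // r0:Mul2,r1:0,r2:0,r3:Add2
cycle 15: CDB Add1=0; issue SUB r1<-Add1 // r0:Mul2,r1:Add1,r2:0,r3:Add2
cycle 16: - // r0:Mul2,r1:Add1,r2:0,r3:Add2
cycle 17: - // r0:Mul2,r1:Add1,r2:0,r3:Add2
cycle 18: - // r0:Mul2,r1:Add1,r2:0,r3:Add2
cycle 19: - // r0:Mul2,r1:Add1,r2:0,r3:Add2
cycle 20: CDB Mul2=0 // r0:0,r1:Add1,r2:0,r3:Add2
cycle 21: - // r0:0,r1:Add1,r2:0,r3:Add2
cycle 22: - // r0:0,r1:Add1,r2:0,r3:Add2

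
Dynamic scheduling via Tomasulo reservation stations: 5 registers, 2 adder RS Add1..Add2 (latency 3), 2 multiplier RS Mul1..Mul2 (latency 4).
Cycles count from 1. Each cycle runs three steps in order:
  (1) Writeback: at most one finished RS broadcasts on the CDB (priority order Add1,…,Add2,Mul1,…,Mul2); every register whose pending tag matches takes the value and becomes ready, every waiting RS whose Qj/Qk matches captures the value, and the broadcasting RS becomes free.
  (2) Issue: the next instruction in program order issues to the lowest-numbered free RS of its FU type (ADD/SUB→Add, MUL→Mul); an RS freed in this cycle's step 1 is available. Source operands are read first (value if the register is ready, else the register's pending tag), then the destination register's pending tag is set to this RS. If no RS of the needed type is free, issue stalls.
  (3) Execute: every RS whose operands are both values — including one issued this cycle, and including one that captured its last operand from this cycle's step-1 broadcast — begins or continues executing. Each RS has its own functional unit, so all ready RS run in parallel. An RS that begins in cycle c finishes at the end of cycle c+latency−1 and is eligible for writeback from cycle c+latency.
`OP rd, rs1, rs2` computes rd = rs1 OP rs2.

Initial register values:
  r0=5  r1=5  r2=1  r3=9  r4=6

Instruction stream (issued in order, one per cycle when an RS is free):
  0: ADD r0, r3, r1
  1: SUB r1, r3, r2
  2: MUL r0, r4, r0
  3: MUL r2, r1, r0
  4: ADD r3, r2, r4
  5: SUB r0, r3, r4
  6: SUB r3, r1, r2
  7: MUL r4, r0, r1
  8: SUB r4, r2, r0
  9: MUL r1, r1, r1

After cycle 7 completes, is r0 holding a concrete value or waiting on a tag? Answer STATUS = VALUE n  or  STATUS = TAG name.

c1: issue ADD r0<-Add1 | r0:Add1,r1:5,r2:1,r3:9,r4:6
c2: issue SUB r1<-Add2 | r0:Add1,r1:Add2,r2:1,r3:9,r4:6
c3: issue MUL r0<-Mul1 | r0:Mul1,r1:Add2,r2:1,r3:9,r4:6
c4: CDB Add1=14; issue MUL r2<-Mul2 | r0:Mul1,r1:Add2,r2:Mul2,r3:9,r4:6
c5: CDB Add2=8; issue ADD r3<-Add1 | r0:Mul1,r1:8,r2:Mul2,r3:Add1,r4:6
c6: issue SUB r0<-Add2 | r0:Add2,r1:8,r2:Mul2,r3:Add1,r4:6
c7: stall | r0:Add2,r1:8,r2:Mul2,r3:Add1,r4:6

STATUS = TAG Add2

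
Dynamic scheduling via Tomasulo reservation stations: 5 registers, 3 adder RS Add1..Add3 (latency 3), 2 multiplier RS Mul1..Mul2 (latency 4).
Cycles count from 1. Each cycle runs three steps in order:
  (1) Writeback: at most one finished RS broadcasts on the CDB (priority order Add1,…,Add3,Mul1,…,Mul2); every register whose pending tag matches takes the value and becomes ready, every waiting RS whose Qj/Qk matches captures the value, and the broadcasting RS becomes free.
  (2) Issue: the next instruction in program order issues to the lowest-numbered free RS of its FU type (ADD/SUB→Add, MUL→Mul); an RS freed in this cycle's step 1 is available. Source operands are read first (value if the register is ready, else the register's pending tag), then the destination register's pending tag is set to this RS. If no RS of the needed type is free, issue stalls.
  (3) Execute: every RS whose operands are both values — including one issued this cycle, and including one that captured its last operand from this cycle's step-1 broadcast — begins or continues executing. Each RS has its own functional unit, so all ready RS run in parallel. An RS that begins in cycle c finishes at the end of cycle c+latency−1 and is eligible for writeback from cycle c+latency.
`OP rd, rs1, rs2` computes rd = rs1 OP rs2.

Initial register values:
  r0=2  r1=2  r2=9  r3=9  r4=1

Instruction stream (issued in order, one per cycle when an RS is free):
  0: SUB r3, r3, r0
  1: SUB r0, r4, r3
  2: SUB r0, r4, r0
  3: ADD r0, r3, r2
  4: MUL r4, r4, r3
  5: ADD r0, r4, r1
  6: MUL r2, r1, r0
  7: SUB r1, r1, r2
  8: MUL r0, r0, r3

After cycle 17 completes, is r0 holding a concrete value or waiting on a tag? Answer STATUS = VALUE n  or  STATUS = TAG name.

  c1: issue SUB r3<-Add1  regs: r0:2,r1:2,r2:9,r3:Add1,r4:1
  c2: issue SUB r0<-Add2  regs: r0:Add2,r1:2,r2:9,r3:Add1,r4:1
  c3: issue SUB r0<-Add3  regs: r0:Add3,r1:2,r2:9,r3:Add1,r4:1
  c4: CDB Add1=7; issue ADD r0<-Add1  regs: r0:Add1,r1:2,r2:9,r3:7,r4:1
  c5: issue MUL r4<-Mul1  regs: r0:Add1,r1:2,r2:9,r3:7,r4:Mul1
  c6: stall  regs: r0:Add1,r1:2,r2:9,r3:7,r4:Mul1
  c7: CDB Add1=16; issue ADD r0<-Add1  regs: r0:Add1,r1:2,r2:9,r3:7,r4:Mul1
  c8: CDB Add2=-6; issue MUL r2<-Mul2  regs: r0:Add1,r1:2,r2:Mul2,r3:7,r4:Mul1
  c9: CDB Mul1=7; issue SUB r1<-Add2  regs: r0:Add1,r1:Add2,r2:Mul2,r3:7,r4:7
  c10: issue MUL r0<-Mul1  regs: r0:Mul1,r1:Add2,r2:Mul2,r3:7,r4:7
  c11: CDB Add3=7  regs: r0:Mul1,r1:Add2,r2:Mul2,r3:7,r4:7
  c12: CDB Add1=9  regs: r0:Mul1,r1:Add2,r2:Mul2,r3:7,r4:7
  c13: -  regs: r0:Mul1,r1:Add2,r2:Mul2,r3:7,r4:7
  c14: -  regs: r0:Mul1,r1:Add2,r2:Mul2,r3:7,r4:7
  c15: -  regs: r0:Mul1,r1:Add2,r2:Mul2,r3:7,r4:7
  c16: CDB Mul1=63  regs: r0:63,r1:Add2,r2:Mul2,r3:7,r4:7
  c17: CDB Mul2=18  regs: r0:63,r1:Add2,r2:18,r3:7,r4:7

STATUS = VALUE 63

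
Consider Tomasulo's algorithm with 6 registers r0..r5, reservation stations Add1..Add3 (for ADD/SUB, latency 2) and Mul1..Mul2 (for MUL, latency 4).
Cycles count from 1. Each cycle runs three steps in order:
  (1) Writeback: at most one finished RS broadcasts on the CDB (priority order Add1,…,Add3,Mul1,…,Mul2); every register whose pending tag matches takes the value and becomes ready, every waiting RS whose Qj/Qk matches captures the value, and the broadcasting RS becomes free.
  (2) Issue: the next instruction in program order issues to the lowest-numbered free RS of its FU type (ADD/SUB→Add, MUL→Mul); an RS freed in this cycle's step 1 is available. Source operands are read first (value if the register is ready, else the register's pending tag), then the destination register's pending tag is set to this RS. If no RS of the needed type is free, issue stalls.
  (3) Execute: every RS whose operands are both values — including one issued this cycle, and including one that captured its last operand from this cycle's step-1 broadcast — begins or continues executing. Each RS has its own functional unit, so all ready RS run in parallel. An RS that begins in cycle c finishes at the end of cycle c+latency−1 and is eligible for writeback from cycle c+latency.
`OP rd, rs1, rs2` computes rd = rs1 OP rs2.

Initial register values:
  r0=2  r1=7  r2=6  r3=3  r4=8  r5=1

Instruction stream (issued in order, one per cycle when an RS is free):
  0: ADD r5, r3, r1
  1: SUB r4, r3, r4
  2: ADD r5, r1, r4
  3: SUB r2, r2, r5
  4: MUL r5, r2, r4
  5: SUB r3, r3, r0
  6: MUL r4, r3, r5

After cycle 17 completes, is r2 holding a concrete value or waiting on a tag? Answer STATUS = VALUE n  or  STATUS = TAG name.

c1: issue ADD r5<-Add1 | r0:2,r1:7,r2:6,r3:3,r4:8,r5:Add1
c2: issue SUB r4<-Add2 | r0:2,r1:7,r2:6,r3:3,r4:Add2,r5:Add1
c3: CDB Add1=10; issue ADD r5<-Add1 | r0:2,r1:7,r2:6,r3:3,r4:Add2,r5:Add1
c4: CDB Add2=-5; issue SUB r2<-Add2 | r0:2,r1:7,r2:Add2,r3:3,r4:-5,r5:Add1
c5: issue MUL r5<-Mul1 | r0:2,r1:7,r2:Add2,r3:3,r4:-5,r5:Mul1
c6: CDB Add1=2; issue SUB r3<-Add1 | r0:2,r1:7,r2:Add2,r3:Add1,r4:-5,r5:Mul1
c7: issue MUL r4<-Mul2 | r0:2,r1:7,r2:Add2,r3:Add1,r4:Mul2,r5:Mul1
c8: CDB Add1=1 | r0:2,r1:7,r2:Add2,r3:1,r4:Mul2,r5:Mul1
c9: CDB Add2=4 | r0:2,r1:7,r2:4,r3:1,r4:Mul2,r5:Mul1
c10: - | r0:2,r1:7,r2:4,r3:1,r4:Mul2,r5:Mul1
c11: - | r0:2,r1:7,r2:4,r3:1,r4:Mul2,r5:Mul1
c12: - | r0:2,r1:7,r2:4,r3:1,r4:Mul2,r5:Mul1
c13: CDB Mul1=-20 | r0:2,r1:7,r2:4,r3:1,r4:Mul2,r5:-20
c14: - | r0:2,r1:7,r2:4,r3:1,r4:Mul2,r5:-20
c15: - | r0:2,r1:7,r2:4,r3:1,r4:Mul2,r5:-20
c16: - | r0:2,r1:7,r2:4,r3:1,r4:Mul2,r5:-20
c17: CDB Mul2=-20 | r0:2,r1:7,r2:4,r3:1,r4:-20,r5:-20

STATUS = VALUE 4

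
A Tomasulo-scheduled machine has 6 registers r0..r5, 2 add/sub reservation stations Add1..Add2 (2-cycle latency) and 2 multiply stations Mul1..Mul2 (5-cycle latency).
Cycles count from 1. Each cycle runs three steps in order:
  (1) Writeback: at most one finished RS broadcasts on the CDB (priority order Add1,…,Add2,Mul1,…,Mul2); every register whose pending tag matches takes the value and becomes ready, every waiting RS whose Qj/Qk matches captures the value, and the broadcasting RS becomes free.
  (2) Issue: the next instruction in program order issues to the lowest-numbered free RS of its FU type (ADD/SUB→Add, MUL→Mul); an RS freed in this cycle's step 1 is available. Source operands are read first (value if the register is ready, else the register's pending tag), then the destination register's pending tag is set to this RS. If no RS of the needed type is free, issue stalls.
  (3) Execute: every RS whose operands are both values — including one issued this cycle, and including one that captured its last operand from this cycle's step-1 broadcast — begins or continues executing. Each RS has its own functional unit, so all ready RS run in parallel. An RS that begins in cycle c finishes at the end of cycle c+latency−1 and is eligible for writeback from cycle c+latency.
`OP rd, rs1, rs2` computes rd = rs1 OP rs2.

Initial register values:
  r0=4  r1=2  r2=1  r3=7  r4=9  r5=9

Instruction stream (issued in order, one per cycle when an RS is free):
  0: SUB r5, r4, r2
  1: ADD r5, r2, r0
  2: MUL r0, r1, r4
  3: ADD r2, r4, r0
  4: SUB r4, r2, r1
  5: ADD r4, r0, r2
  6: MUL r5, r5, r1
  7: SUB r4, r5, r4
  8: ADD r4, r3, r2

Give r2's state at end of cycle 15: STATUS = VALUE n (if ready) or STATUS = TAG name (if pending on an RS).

STATUS = VALUE 27

cycle 1: issue SUB r5<-Add1 // r0:4,r1:2,r2:1,r3:7,r4:9,r5:Add1
cycle 2: issue ADD r5<-Add2 // r0:4,r1:2,r2:1,r3:7,r4:9,r5:Add2
cycle 3: CDB Add1=8; issue MUL r0<-Mul1 // r0:Mul1,r1:2,r2:1,r3:7,r4:9,r5:Add2
cycle 4: CDB Add2=5; issue ADD r2<-Add1 // r0:Mul1,r1:2,r2:Add1,r3:7,r4:9,r5:5
cycle 5: issue SUB r4<-Add2 // r0:Mul1,r1:2,r2:Add1,r3:7,r4:Add2,r5:5
cycle 6: stall // r0:Mul1,r1:2,r2:Add1,r3:7,r4:Add2,r5:5
cycle 7: stall // r0:Mul1,r1:2,r2:Add1,r3:7,r4:Add2,r5:5
cycle 8: CDB Mul1=18; stall // r0:18,r1:2,r2:Add1,r3:7,r4:Add2,r5:5
cycle 9: stall // r0:18,r1:2,r2:Add1,r3:7,r4:Add2,r5:5
cycle 10: CDB Add1=27; issue ADD r4<-Add1 // r0:18,r1:2,r2:27,r3:7,r4:Add1,r5:5
cycle 11: issue MUL r5<-Mul1 // r0:18,r1:2,r2:27,r3:7,r4:Add1,r5:Mul1
cycle 12: CDB Add1=45; issue SUB r4<-Add1 // r0:18,r1:2,r2:27,r3:7,r4:Add1,r5:Mul1
cycle 13: CDB Add2=25; issue ADD r4<-Add2 // r0:18,r1:2,r2:27,r3:7,r4:Add2,r5:Mul1
cycle 14: - // r0:18,r1:2,r2:27,r3:7,r4:Add2,r5:Mul1
cycle 15: CDB Add2=34 // r0:18,r1:2,r2:27,r3:7,r4:34,r5:Mul1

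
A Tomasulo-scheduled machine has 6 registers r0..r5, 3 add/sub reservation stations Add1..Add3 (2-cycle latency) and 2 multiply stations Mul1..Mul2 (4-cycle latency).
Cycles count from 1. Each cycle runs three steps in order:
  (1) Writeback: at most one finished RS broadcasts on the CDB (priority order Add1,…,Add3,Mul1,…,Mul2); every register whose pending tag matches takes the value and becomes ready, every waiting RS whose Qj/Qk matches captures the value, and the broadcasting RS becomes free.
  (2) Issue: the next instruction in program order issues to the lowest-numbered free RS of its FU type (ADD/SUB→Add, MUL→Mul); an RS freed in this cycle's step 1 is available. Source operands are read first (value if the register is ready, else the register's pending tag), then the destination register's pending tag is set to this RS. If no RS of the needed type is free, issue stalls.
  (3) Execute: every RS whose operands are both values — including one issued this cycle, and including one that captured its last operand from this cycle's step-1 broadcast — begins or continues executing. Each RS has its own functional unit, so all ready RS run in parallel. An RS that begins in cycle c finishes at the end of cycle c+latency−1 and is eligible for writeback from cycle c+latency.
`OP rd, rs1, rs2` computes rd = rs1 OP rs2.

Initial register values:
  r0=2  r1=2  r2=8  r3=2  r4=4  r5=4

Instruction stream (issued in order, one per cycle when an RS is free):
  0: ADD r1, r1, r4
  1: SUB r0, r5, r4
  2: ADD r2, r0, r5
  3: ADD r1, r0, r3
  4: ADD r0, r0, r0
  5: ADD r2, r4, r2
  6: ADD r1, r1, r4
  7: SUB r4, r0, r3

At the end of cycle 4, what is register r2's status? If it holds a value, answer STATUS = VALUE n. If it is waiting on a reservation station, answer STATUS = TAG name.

STATUS = TAG Add1

  c1: issue ADD r1<-Add1  regs: r0:2,r1:Add1,r2:8,r3:2,r4:4,r5:4
  c2: issue SUB r0<-Add2  regs: r0:Add2,r1:Add1,r2:8,r3:2,r4:4,r5:4
  c3: CDB Add1=6; issue ADD r2<-Add1  regs: r0:Add2,r1:6,r2:Add1,r3:2,r4:4,r5:4
  c4: CDB Add2=0; issue ADD r1<-Add2  regs: r0:0,r1:Add2,r2:Add1,r3:2,r4:4,r5:4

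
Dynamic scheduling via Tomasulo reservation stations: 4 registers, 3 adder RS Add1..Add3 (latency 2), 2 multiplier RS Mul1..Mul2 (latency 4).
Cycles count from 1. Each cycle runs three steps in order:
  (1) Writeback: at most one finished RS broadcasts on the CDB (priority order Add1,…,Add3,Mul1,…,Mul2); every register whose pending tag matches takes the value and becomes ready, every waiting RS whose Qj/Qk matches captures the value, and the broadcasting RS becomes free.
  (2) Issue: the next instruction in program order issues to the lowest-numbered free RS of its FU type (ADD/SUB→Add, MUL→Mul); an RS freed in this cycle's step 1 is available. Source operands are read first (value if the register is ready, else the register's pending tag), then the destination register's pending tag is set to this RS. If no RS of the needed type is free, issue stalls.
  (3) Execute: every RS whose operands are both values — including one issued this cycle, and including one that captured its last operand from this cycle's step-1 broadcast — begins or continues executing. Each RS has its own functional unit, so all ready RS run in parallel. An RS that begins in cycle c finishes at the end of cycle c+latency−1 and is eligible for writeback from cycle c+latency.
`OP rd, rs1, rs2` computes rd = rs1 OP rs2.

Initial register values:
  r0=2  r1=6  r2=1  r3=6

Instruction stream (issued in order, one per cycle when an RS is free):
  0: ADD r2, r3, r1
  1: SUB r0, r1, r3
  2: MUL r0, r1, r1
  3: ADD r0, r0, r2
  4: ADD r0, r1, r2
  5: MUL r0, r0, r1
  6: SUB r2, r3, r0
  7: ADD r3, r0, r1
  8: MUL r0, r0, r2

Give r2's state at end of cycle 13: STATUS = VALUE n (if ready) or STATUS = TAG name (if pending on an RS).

cycle 1: issue ADD r2<-Add1 // r0:2,r1:6,r2:Add1,r3:6
cycle 2: issue SUB r0<-Add2 // r0:Add2,r1:6,r2:Add1,r3:6
cycle 3: CDB Add1=12; issue MUL r0<-Mul1 // r0:Mul1,r1:6,r2:12,r3:6
cycle 4: CDB Add2=0; issue ADD r0<-Add1 // r0:Add1,r1:6,r2:12,r3:6
cycle 5: issue ADD r0<-Add2 // r0:Add2,r1:6,r2:12,r3:6
cycle 6: issue MUL r0<-Mul2 // r0:Mul2,r1:6,r2:12,r3:6
cycle 7: CDB Add2=18; issue SUB r2<-Add2 // r0:Mul2,r1:6,r2:Add2,r3:6
cycle 8: CDB Mul1=36; issue ADD r3<-Add3 // r0:Mul2,r1:6,r2:Add2,r3:Add3
cycle 9: issue MUL r0<-Mul1 // r0:Mul1,r1:6,r2:Add2,r3:Add3
cycle 10: CDB Add1=48 // r0:Mul1,r1:6,r2:Add2,r3:Add3
cycle 11: CDB Mul2=108 // r0:Mul1,r1:6,r2:Add2,r3:Add3
cycle 12: - // r0:Mul1,r1:6,r2:Add2,r3:Add3
cycle 13: CDB Add2=-102 // r0:Mul1,r1:6,r2:-102,r3:Add3

STATUS = VALUE -102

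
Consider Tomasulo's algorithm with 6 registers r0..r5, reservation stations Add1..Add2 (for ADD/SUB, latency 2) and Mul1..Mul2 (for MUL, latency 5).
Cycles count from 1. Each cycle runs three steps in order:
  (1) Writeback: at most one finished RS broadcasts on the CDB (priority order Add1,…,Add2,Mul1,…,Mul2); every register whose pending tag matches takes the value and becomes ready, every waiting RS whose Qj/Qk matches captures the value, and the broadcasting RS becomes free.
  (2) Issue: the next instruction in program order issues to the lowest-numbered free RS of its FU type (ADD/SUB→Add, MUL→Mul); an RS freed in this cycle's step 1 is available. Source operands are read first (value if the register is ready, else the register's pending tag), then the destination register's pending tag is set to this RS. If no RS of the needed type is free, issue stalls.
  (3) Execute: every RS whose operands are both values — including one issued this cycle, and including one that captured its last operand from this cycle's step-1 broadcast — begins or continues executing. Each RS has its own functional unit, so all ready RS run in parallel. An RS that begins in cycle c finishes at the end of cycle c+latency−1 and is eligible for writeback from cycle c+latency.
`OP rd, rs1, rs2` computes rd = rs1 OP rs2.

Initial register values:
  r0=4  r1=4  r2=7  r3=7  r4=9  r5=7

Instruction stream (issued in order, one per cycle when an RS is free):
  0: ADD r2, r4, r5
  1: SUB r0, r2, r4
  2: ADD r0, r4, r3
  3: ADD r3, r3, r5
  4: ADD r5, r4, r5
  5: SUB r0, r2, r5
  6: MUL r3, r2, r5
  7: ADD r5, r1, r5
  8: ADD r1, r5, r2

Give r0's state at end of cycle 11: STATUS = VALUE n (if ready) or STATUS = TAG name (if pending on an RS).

STATUS = VALUE 0

cycle 1: issue ADD r2<-Add1 // r0:4,r1:4,r2:Add1,r3:7,r4:9,r5:7
cycle 2: issue SUB r0<-Add2 // r0:Add2,r1:4,r2:Add1,r3:7,r4:9,r5:7
cycle 3: CDB Add1=16; issue ADD r0<-Add1 // r0:Add1,r1:4,r2:16,r3:7,r4:9,r5:7
cycle 4: stall // r0:Add1,r1:4,r2:16,r3:7,r4:9,r5:7
cycle 5: CDB Add1=16; issue ADD r3<-Add1 // r0:16,r1:4,r2:16,r3:Add1,r4:9,r5:7
cycle 6: CDB Add2=7; issue ADD r5<-Add2 // r0:16,r1:4,r2:16,r3:Add1,r4:9,r5:Add2
cycle 7: CDB Add1=14; issue SUB r0<-Add1 // r0:Add1,r1:4,r2:16,r3:14,r4:9,r5:Add2
cycle 8: CDB Add2=16; issue MUL r3<-Mul1 // r0:Add1,r1:4,r2:16,r3:Mul1,r4:9,r5:16
cycle 9: issue ADD r5<-Add2 // r0:Add1,r1:4,r2:16,r3:Mul1,r4:9,r5:Add2
cycle 10: CDB Add1=0; issue ADD r1<-Add1 // r0:0,r1:Add1,r2:16,r3:Mul1,r4:9,r5:Add2
cycle 11: CDB Add2=20 // r0:0,r1:Add1,r2:16,r3:Mul1,r4:9,r5:20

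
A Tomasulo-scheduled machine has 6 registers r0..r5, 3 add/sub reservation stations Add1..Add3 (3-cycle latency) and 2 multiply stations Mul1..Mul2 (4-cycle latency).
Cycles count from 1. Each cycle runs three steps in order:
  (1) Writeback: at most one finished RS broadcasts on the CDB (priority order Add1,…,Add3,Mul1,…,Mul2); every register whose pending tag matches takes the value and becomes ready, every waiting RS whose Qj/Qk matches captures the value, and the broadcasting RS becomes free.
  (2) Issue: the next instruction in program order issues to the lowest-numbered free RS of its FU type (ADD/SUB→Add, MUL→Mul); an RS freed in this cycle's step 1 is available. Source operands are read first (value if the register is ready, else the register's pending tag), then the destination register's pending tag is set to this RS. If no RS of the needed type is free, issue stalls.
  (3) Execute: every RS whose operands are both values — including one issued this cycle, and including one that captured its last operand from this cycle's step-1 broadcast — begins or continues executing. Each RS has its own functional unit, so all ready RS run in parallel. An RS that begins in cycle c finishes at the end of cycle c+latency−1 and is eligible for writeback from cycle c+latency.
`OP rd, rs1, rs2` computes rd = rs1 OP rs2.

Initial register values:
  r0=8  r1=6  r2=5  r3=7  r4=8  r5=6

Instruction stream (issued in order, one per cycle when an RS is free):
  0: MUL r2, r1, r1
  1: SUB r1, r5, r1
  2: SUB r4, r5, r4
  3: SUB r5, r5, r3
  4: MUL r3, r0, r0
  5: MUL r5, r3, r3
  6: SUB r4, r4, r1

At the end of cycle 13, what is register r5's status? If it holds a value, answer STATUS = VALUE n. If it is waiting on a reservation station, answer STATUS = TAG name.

STATUS = VALUE 4096

cycle 1: issue MUL r2<-Mul1 // r0:8,r1:6,r2:Mul1,r3:7,r4:8,r5:6
cycle 2: issue SUB r1<-Add1 // r0:8,r1:Add1,r2:Mul1,r3:7,r4:8,r5:6
cycle 3: issue SUB r4<-Add2 // r0:8,r1:Add1,r2:Mul1,r3:7,r4:Add2,r5:6
cycle 4: issue SUB r5<-Add3 // r0:8,r1:Add1,r2:Mul1,r3:7,r4:Add2,r5:Add3
cycle 5: CDB Add1=0; issue MUL r3<-Mul2 // r0:8,r1:0,r2:Mul1,r3:Mul2,r4:Add2,r5:Add3
cycle 6: CDB Add2=-2; stall // r0:8,r1:0,r2:Mul1,r3:Mul2,r4:-2,r5:Add3
cycle 7: CDB Add3=-1; stall // r0:8,r1:0,r2:Mul1,r3:Mul2,r4:-2,r5:-1
cycle 8: CDB Mul1=36; issue MUL r5<-Mul1 // r0:8,r1:0,r2:36,r3:Mul2,r4:-2,r5:Mul1
cycle 9: CDB Mul2=64; issue SUB r4<-Add1 // r0:8,r1:0,r2:36,r3:64,r4:Add1,r5:Mul1
cycle 10: - // r0:8,r1:0,r2:36,r3:64,r4:Add1,r5:Mul1
cycle 11: - // r0:8,r1:0,r2:36,r3:64,r4:Add1,r5:Mul1
cycle 12: CDB Add1=-2 // r0:8,r1:0,r2:36,r3:64,r4:-2,r5:Mul1
cycle 13: CDB Mul1=4096 // r0:8,r1:0,r2:36,r3:64,r4:-2,r5:4096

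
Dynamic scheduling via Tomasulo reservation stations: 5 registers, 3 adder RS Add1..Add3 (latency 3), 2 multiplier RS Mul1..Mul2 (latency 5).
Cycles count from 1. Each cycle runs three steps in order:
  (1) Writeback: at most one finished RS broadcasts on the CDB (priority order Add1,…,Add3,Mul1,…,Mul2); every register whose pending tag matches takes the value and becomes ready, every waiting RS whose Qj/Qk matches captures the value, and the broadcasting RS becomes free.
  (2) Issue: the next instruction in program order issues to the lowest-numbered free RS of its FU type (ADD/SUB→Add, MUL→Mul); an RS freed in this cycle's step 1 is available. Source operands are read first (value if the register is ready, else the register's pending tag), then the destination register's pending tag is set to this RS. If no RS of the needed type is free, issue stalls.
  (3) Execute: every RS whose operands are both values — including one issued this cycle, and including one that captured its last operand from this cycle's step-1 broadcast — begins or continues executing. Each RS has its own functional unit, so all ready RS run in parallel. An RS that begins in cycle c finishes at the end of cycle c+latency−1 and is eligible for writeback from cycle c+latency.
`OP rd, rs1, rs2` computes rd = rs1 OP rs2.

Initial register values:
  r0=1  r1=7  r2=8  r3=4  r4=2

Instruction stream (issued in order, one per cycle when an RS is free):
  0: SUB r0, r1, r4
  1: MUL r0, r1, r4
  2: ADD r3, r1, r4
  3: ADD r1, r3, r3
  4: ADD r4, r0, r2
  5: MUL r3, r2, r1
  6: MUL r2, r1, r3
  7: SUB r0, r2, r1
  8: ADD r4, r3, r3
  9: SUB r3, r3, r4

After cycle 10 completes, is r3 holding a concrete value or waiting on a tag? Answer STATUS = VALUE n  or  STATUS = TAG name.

  c1: issue SUB r0<-Add1  regs: r0:Add1,r1:7,r2:8,r3:4,r4:2
  c2: issue MUL r0<-Mul1  regs: r0:Mul1,r1:7,r2:8,r3:4,r4:2
  c3: issue ADD r3<-Add2  regs: r0:Mul1,r1:7,r2:8,r3:Add2,r4:2
  c4: CDB Add1=5; issue ADD r1<-Add1  regs: r0:Mul1,r1:Add1,r2:8,r3:Add2,r4:2
  c5: issue ADD r4<-Add3  regs: r0:Mul1,r1:Add1,r2:8,r3:Add2,r4:Add3
  c6: CDB Add2=9; issue MUL r3<-Mul2  regs: r0:Mul1,r1:Add1,r2:8,r3:Mul2,r4:Add3
  c7: CDB Mul1=14; issue MUL r2<-Mul1  regs: r0:14,r1:Add1,r2:Mul1,r3:Mul2,r4:Add3
  c8: issue SUB r0<-Add2  regs: r0:Add2,r1:Add1,r2:Mul1,r3:Mul2,r4:Add3
  c9: CDB Add1=18; issue ADD r4<-Add1  regs: r0:Add2,r1:18,r2:Mul1,r3:Mul2,r4:Add1
  c10: CDB Add3=22; issue SUB r3<-Add3  regs: r0:Add2,r1:18,r2:Mul1,r3:Add3,r4:Add1

STATUS = TAG Add3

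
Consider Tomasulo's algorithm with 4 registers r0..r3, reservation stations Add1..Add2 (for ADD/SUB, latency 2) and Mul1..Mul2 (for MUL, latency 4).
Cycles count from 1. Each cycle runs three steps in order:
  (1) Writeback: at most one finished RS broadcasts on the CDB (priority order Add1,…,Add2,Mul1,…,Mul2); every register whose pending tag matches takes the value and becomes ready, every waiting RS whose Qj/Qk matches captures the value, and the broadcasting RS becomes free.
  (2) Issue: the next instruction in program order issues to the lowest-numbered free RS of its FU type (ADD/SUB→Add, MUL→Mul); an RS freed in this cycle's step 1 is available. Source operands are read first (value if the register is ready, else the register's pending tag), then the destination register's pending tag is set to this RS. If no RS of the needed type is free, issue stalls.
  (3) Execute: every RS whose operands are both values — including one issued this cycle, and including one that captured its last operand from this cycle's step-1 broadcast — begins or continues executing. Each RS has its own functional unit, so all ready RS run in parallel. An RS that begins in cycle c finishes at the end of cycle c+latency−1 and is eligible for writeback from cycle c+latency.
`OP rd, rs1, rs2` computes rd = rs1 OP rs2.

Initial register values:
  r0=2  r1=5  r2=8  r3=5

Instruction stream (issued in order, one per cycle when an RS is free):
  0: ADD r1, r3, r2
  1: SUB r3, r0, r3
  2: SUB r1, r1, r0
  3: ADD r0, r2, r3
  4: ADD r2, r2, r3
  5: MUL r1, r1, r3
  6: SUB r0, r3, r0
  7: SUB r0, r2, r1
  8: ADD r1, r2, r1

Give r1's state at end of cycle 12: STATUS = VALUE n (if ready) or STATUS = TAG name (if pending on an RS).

STATUS = VALUE -28

  c1: issue ADD r1<-Add1  regs: r0:2,r1:Add1,r2:8,r3:5
  c2: issue SUB r3<-Add2  regs: r0:2,r1:Add1,r2:8,r3:Add2
  c3: CDB Add1=13; issue SUB r1<-Add1  regs: r0:2,r1:Add1,r2:8,r3:Add2
  c4: CDB Add2=-3; issue ADD r0<-Add2  regs: r0:Add2,r1:Add1,r2:8,r3:-3
  c5: CDB Add1=11; issue ADD r2<-Add1  regs: r0:Add2,r1:11,r2:Add1,r3:-3
  c6: CDB Add2=5; issue MUL r1<-Mul1  regs: r0:5,r1:Mul1,r2:Add1,r3:-3
  c7: CDB Add1=5; issue SUB r0<-Add1  regs: r0:Add1,r1:Mul1,r2:5,r3:-3
  c8: issue SUB r0<-Add2  regs: r0:Add2,r1:Mul1,r2:5,r3:-3
  c9: CDB Add1=-8; issue ADD r1<-Add1  regs: r0:Add2,r1:Add1,r2:5,r3:-3
  c10: CDB Mul1=-33  regs: r0:Add2,r1:Add1,r2:5,r3:-3
  c11: -  regs: r0:Add2,r1:Add1,r2:5,r3:-3
  c12: CDB Add1=-28  regs: r0:Add2,r1:-28,r2:5,r3:-3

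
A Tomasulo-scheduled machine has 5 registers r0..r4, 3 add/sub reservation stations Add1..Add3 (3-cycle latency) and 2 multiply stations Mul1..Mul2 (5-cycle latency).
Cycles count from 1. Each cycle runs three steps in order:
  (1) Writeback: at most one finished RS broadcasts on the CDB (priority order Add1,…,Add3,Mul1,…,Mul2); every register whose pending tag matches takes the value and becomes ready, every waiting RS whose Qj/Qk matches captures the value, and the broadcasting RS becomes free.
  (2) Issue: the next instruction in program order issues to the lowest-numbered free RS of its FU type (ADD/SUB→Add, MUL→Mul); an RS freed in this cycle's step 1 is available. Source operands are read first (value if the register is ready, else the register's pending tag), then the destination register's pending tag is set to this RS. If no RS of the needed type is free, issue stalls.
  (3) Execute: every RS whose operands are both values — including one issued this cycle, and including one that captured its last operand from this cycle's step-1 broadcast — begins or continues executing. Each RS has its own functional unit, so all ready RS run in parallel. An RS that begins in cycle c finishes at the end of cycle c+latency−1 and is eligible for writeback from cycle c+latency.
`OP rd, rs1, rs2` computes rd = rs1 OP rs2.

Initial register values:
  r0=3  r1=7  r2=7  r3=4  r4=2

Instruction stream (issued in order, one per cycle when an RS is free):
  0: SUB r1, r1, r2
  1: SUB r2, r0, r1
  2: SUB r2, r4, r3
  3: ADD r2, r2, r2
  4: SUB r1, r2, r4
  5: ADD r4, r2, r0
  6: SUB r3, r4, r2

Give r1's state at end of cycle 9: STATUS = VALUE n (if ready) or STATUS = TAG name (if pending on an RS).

STATUS = TAG Add3

  c1: issue SUB r1<-Add1  regs: r0:3,r1:Add1,r2:7,r3:4,r4:2
  c2: issue SUB r2<-Add2  regs: r0:3,r1:Add1,r2:Add2,r3:4,r4:2
  c3: issue SUB r2<-Add3  regs: r0:3,r1:Add1,r2:Add3,r3:4,r4:2
  c4: CDB Add1=0; issue ADD r2<-Add1  regs: r0:3,r1:0,r2:Add1,r3:4,r4:2
  c5: stall  regs: r0:3,r1:0,r2:Add1,r3:4,r4:2
  c6: CDB Add3=-2; issue SUB r1<-Add3  regs: r0:3,r1:Add3,r2:Add1,r3:4,r4:2
  c7: CDB Add2=3; issue ADD r4<-Add2  regs: r0:3,r1:Add3,r2:Add1,r3:4,r4:Add2
  c8: stall  regs: r0:3,r1:Add3,r2:Add1,r3:4,r4:Add2
  c9: CDB Add1=-4; issue SUB r3<-Add1  regs: r0:3,r1:Add3,r2:-4,r3:Add1,r4:Add2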